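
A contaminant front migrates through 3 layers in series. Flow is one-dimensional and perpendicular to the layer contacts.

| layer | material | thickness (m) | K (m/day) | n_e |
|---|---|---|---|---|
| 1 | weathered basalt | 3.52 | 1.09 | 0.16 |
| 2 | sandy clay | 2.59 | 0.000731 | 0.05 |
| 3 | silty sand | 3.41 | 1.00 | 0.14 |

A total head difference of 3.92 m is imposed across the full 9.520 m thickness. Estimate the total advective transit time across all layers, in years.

2.90

With flow normal to the layers, continuity requires the same specific discharge q through every layer.
Σ(b_i/K_i) = 3.52/1.09 + 2.59/0.000731 + 3.41/1.00 = 3550 d.
q = Δh / Σ(b_i/K_i) = 3.92 / 3550 = 0.001104 m/day.
In each layer the seepage velocity is v_i = q/n_i, so the layer transit time is t_i = b_i·n_i / q:
  layer 1 (weathered basalt): t_1 = 3.52 × 0.16 / 0.001104 = 510.0 d
  layer 2 (sandy clay): t_2 = 2.59 × 0.05 / 0.001104 = 117.3 d
  layer 3 (silty sand): t_3 = 3.41 × 0.14 / 0.001104 = 432.3 d
Total t = Σ t_i = 1060 days = 2.901 years.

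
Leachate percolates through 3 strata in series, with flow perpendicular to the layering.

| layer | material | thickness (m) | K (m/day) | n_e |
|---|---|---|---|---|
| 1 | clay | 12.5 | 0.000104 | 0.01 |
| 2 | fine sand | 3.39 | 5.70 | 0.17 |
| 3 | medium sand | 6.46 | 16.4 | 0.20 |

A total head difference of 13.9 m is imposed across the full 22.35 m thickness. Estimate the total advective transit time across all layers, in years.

47.2

With flow normal to the layers, continuity requires the same specific discharge q through every layer.
Σ(b_i/K_i) = 12.5/0.000104 + 3.39/5.70 + 6.46/16.4 = 1.202e+05 d.
q = Δh / Σ(b_i/K_i) = 13.9 / 1.202e+05 = 0.0001156 m/day.
In each layer the seepage velocity is v_i = q/n_i, so the layer transit time is t_i = b_i·n_i / q:
  layer 1 (clay): t_1 = 12.5 × 0.01 / 0.0001156 = 1081 d
  layer 2 (fine sand): t_2 = 3.39 × 0.17 / 0.0001156 = 4983 d
  layer 3 (medium sand): t_3 = 6.46 × 0.20 / 0.0001156 = 11172 d
Total t = Σ t_i = 17236 days = 47.19 years.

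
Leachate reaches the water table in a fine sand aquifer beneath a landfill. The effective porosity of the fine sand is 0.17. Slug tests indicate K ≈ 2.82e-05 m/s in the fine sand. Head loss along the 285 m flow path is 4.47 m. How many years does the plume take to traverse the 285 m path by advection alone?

3.47

Convert K: 2.82e-05 m/s × 86400 = 2.436 m/day.
Hydraulic gradient i = Δh / L = 4.47 / 285 = 0.01568.
Darcy flux q = K · i = 2.436 × 0.01568 = 0.03821 m/day.
Seepage velocity v = q / n_e = 0.03821 / 0.17 = 0.2248 m/day.
Travel time t = L / v = 285 / 0.2248 = 1268 days = 3.471 years.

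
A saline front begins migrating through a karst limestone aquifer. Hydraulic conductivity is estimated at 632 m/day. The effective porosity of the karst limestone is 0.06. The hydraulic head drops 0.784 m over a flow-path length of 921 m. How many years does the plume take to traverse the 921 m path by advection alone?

Hydraulic gradient i = Δh / L = 0.784 / 921 = 0.0008512.
Darcy flux q = K · i = 632.0 × 0.0008512 = 0.5380 m/day.
Seepage velocity v = q / n_e = 0.5380 / 0.06 = 8.966 m/day.
Travel time t = L / v = 921 / 8.966 = 102.7 days = 0.2812 years.

0.281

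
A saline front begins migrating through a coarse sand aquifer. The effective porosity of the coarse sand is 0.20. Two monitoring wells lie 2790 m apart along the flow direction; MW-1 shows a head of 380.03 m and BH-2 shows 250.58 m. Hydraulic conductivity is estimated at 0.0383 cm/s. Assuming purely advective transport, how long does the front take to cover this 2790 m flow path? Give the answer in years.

Convert K: 0.0383 cm/s × 864 = 33.09 m/day.
Hydraulic gradient i = (380.03 − 250.58) / 2790 = 129.45 / 2790 = 0.04640.
Darcy flux q = K · i = 33.09 × 0.04640 = 1.535 m/day.
Seepage velocity v = q / n_e = 1.535 / 0.20 = 7.677 m/day.
Travel time t = L / v = 2790 / 7.677 = 363.4 days = 0.9950 years.

0.995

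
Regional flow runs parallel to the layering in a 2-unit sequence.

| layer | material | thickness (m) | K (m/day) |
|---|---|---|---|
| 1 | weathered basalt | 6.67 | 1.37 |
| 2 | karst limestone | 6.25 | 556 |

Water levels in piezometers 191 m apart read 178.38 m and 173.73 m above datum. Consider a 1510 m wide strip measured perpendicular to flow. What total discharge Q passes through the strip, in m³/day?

128000

Flow is parallel to layering, so each bed carries its own Darcy discharge and the transmissivities add.
Σ(K_i·b_i) = 1.37×6.67 + 556×6.25 = 3484 m²/day.
Hydraulic gradient i = (178.38 − 173.73) / 191 = 4.65 / 191 = 0.02435.
Q = Σ(K_i·b_i) · W · i = 3484 × 1510 × 0.02435 = 1.281e+05 m³/day.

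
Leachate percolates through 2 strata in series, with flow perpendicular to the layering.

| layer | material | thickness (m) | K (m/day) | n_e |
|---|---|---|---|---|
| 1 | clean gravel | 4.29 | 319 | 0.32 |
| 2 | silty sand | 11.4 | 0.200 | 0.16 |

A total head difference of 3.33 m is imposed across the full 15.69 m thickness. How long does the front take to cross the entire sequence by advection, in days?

54.7

With flow normal to the layers, continuity requires the same specific discharge q through every layer.
Σ(b_i/K_i) = 4.29/319 + 11.4/0.200 = 57.01 d.
q = Δh / Σ(b_i/K_i) = 3.33 / 57.01 = 0.05841 m/day.
In each layer the seepage velocity is v_i = q/n_i, so the layer transit time is t_i = b_i·n_i / q:
  layer 1 (clean gravel): t_1 = 4.29 × 0.32 / 0.05841 = 23.50 d
  layer 2 (silty sand): t_2 = 11.4 × 0.16 / 0.05841 = 31.23 d
Total t = Σ t_i = 54.73 days.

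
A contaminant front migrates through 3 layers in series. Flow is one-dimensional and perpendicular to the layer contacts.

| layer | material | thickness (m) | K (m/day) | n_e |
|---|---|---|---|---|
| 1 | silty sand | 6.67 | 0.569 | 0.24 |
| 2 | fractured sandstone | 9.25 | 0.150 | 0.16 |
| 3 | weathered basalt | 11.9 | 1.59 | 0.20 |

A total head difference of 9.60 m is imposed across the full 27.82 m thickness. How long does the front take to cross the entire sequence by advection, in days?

46.0

With flow normal to the layers, continuity requires the same specific discharge q through every layer.
Σ(b_i/K_i) = 6.67/0.569 + 9.25/0.150 + 11.9/1.59 = 80.87 d.
q = Δh / Σ(b_i/K_i) = 9.60 / 80.87 = 0.1187 m/day.
In each layer the seepage velocity is v_i = q/n_i, so the layer transit time is t_i = b_i·n_i / q:
  layer 1 (silty sand): t_1 = 6.67 × 0.24 / 0.1187 = 13.49 d
  layer 2 (fractured sandstone): t_2 = 9.25 × 0.16 / 0.1187 = 12.47 d
  layer 3 (weathered basalt): t_3 = 11.9 × 0.20 / 0.1187 = 20.05 d
Total t = Σ t_i = 46.00 days.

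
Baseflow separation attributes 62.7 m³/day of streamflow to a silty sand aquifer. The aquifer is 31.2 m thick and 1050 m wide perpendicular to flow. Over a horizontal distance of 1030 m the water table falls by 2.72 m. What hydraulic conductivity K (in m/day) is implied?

0.725

Cross-sectional area A = 1050 × 31.2 = 32760 m².
Hydraulic gradient i = Δh / L = 2.72 / 1030 = 0.002641.
From Q = K·A·i, K = Q / (A·i) = 62.7 / (32760 × 0.002641) = 0.7248 m/day.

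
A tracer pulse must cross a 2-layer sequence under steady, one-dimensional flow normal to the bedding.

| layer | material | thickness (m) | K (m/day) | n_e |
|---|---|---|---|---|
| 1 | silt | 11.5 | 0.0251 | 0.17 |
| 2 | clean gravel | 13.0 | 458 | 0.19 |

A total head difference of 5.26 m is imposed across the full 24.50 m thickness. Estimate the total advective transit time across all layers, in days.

With flow normal to the layers, continuity requires the same specific discharge q through every layer.
Σ(b_i/K_i) = 11.5/0.0251 + 13.0/458 = 458.2 d.
q = Δh / Σ(b_i/K_i) = 5.26 / 458.2 = 0.01148 m/day.
In each layer the seepage velocity is v_i = q/n_i, so the layer transit time is t_i = b_i·n_i / q:
  layer 1 (silt): t_1 = 11.5 × 0.17 / 0.01148 = 170.3 d
  layer 2 (clean gravel): t_2 = 13.0 × 0.19 / 0.01148 = 215.2 d
Total t = Σ t_i = 385.5 days.

385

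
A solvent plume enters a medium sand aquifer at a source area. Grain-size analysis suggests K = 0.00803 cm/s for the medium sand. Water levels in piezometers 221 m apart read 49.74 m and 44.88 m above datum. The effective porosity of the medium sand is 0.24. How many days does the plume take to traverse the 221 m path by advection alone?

348

Convert K: 0.00803 cm/s × 864 = 6.938 m/day.
Hydraulic gradient i = (49.74 − 44.88) / 221 = 4.86 / 221 = 0.02199.
Darcy flux q = K · i = 6.938 × 0.02199 = 0.1526 m/day.
Seepage velocity v = q / n_e = 0.1526 / 0.24 = 0.6357 m/day.
Travel time t = L / v = 221 / 0.6357 = 347.6 days.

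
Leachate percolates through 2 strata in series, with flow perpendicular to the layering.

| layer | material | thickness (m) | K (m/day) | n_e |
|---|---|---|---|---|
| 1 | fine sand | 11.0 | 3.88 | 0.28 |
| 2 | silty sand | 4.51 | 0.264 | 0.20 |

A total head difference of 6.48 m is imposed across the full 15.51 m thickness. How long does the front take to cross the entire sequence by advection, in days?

12.2

With flow normal to the layers, continuity requires the same specific discharge q through every layer.
Σ(b_i/K_i) = 11.0/3.88 + 4.51/0.264 = 19.92 d.
q = Δh / Σ(b_i/K_i) = 6.48 / 19.92 = 0.3253 m/day.
In each layer the seepage velocity is v_i = q/n_i, so the layer transit time is t_i = b_i·n_i / q:
  layer 1 (fine sand): t_1 = 11.0 × 0.28 / 0.3253 = 9.467 d
  layer 2 (silty sand): t_2 = 4.51 × 0.20 / 0.3253 = 2.773 d
Total t = Σ t_i = 12.24 days.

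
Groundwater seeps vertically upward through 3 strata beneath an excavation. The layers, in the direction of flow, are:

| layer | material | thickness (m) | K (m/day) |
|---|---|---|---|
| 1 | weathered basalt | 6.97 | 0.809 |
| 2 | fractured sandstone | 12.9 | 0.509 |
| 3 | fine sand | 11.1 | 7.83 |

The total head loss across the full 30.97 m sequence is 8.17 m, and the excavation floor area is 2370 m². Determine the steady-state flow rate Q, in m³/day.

Flow is perpendicular to layering, so the layers act in series and the equivalent K is the thickness-weighted harmonic mean.
Total thickness L = 6.97 + 12.9 + 11.1 = 30.97 m.
Σ(b_i/K_i) = 6.97/0.809 + 12.9/0.509 + 11.1/7.83 = 35.38 d.
K_eq = L / Σ(b_i/K_i) = 30.97 / 35.38 = 0.8754 m/day.
Q = K_eq · A · (Δh/L) = 0.8754 × 2370 × (8.17/30.97) = 547.3 m³/day.

547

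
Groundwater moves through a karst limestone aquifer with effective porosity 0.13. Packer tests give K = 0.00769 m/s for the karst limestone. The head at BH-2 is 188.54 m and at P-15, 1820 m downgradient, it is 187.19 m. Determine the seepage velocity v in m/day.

Convert K: 0.00769 m/s × 86400 = 664.4 m/day.
Hydraulic gradient i = (188.54 − 187.19) / 1820 = 1.35 / 1820 = 0.0007418.
Darcy flux q = K · i = 664.4 × 0.0007418 = 0.4928 m/day.
Seepage velocity v = q / n_e = 0.4928 / 0.13 = 3.791 m/day.

3.79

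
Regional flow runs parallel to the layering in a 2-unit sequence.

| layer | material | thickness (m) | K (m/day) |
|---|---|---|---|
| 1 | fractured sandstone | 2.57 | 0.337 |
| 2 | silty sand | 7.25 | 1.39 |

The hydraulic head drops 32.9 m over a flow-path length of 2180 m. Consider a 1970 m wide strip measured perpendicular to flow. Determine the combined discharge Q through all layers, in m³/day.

Flow is parallel to layering, so each bed carries its own Darcy discharge and the transmissivities add.
Σ(K_i·b_i) = 0.337×2.57 + 1.39×7.25 = 10.94 m²/day.
Hydraulic gradient i = Δh / L = 32.9 / 2180 = 0.01509.
Q = Σ(K_i·b_i) · W · i = 10.94 × 1970 × 0.01509 = 325.4 m³/day.

325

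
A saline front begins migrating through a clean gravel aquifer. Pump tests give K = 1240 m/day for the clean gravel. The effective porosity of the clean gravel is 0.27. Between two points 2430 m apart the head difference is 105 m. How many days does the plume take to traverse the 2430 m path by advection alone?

12.2

Hydraulic gradient i = Δh / L = 105 / 2430 = 0.04321.
Darcy flux q = K · i = 1240 × 0.04321 = 53.58 m/day.
Seepage velocity v = q / n_e = 53.58 / 0.27 = 198.4 m/day.
Travel time t = L / v = 2430 / 198.4 = 12.25 days.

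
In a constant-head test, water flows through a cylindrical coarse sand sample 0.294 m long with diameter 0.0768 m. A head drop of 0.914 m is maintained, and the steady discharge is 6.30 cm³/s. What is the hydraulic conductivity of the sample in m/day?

Cross-sectional area A = π·(d/2)² = π × (0.0768/2)² = 0.004632 m².
Convert discharge: 6.30 cm³/s = 6.300e-06 m³/s.
Darcy's law rearranged: K = Q·L / (A·Δh) = 6.300e-06 × 0.294 / (0.004632 × 0.914) = 0.0004375 m/s = 37.80 m/day.

37.8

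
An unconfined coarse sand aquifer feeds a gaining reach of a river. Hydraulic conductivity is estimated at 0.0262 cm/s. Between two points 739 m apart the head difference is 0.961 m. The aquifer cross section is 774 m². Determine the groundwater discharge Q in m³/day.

22.8

Convert K: 0.0262 cm/s × 864 = 22.64 m/day.
Hydraulic gradient i = Δh / L = 0.961 / 739 = 0.001300.
Darcy's law: Q = K · A · i = 22.64 × 774.0 × 0.001300 = 22.78 m³/day.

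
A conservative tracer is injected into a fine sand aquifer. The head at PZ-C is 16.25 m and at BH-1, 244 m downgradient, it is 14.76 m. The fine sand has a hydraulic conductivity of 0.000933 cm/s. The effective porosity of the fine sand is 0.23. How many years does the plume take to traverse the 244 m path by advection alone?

31.2

Convert K: 0.000933 cm/s × 864 = 0.8061 m/day.
Hydraulic gradient i = (16.25 − 14.76) / 244 = 1.49 / 244 = 0.006107.
Darcy flux q = K · i = 0.8061 × 0.006107 = 0.004923 m/day.
Seepage velocity v = q / n_e = 0.004923 / 0.23 = 0.02140 m/day.
Travel time t = L / v = 244 / 0.02140 = 11401 days = 31.21 years.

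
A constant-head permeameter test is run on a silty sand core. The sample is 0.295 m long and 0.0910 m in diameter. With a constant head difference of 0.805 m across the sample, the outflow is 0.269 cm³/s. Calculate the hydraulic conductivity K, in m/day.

Cross-sectional area A = π·(d/2)² = π × (0.0910/2)² = 0.006504 m².
Convert discharge: 0.269 cm³/s = 2.690e-07 m³/s.
Darcy's law rearranged: K = Q·L / (A·Δh) = 2.690e-07 × 0.295 / (0.006504 × 0.805) = 1.516e-05 m/s = 1.310 m/day.

1.31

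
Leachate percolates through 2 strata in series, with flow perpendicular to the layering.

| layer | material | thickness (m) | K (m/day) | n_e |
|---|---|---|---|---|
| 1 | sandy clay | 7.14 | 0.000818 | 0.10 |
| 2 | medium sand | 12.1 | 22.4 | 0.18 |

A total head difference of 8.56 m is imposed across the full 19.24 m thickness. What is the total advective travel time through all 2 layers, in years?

With flow normal to the layers, continuity requires the same specific discharge q through every layer.
Σ(b_i/K_i) = 7.14/0.000818 + 12.1/22.4 = 8729 d.
q = Δh / Σ(b_i/K_i) = 8.56 / 8729 = 0.0009806 m/day.
In each layer the seepage velocity is v_i = q/n_i, so the layer transit time is t_i = b_i·n_i / q:
  layer 1 (sandy clay): t_1 = 7.14 × 0.10 / 0.0009806 = 728.1 d
  layer 2 (medium sand): t_2 = 12.1 × 0.18 / 0.0009806 = 2221 d
Total t = Σ t_i = 2949 days = 8.074 years.

8.07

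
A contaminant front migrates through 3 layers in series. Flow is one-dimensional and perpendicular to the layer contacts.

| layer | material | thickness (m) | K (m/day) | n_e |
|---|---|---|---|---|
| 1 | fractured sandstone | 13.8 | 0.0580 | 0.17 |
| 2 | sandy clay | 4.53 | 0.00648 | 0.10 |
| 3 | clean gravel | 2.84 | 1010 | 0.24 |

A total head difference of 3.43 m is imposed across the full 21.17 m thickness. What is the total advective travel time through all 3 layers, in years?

2.60

With flow normal to the layers, continuity requires the same specific discharge q through every layer.
Σ(b_i/K_i) = 13.8/0.0580 + 4.53/0.00648 + 2.84/1010 = 937.0 d.
q = Δh / Σ(b_i/K_i) = 3.43 / 937.0 = 0.003661 m/day.
In each layer the seepage velocity is v_i = q/n_i, so the layer transit time is t_i = b_i·n_i / q:
  layer 1 (fractured sandstone): t_1 = 13.8 × 0.17 / 0.003661 = 640.9 d
  layer 2 (sandy clay): t_2 = 4.53 × 0.10 / 0.003661 = 123.8 d
  layer 3 (clean gravel): t_3 = 2.84 × 0.24 / 0.003661 = 186.2 d
Total t = Σ t_i = 950.8 days = 2.603 years.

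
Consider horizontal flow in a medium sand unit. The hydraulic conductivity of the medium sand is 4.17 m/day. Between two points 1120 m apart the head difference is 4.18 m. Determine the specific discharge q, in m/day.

0.0156

Hydraulic gradient i = Δh / L = 4.18 / 1120 = 0.003732.
Specific discharge q = K · i = 4.170 × 0.003732 = 0.01556 m/day.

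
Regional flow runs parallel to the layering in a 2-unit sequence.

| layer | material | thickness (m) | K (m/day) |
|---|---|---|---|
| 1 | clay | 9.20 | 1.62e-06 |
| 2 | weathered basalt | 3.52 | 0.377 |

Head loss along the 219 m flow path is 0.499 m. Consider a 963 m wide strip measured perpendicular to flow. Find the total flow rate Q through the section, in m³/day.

Flow is parallel to layering, so each bed carries its own Darcy discharge and the transmissivities add.
Σ(K_i·b_i) = 1.62e-06×9.20 + 0.377×3.52 = 1.327 m²/day.
Hydraulic gradient i = Δh / L = 0.499 / 219 = 0.002279.
Q = Σ(K_i·b_i) · W · i = 1.327 × 963 × 0.002279 = 2.912 m³/day.

2.91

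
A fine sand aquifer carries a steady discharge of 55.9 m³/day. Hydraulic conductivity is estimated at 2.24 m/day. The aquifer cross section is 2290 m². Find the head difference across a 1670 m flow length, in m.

From Q = K·A·i, i = Q / (K·A) = 55.9 / (2.240 × 2290) = 0.01090.
Head loss Δh = i · L = 0.01090 × 1670 = 18.20 m.

18.2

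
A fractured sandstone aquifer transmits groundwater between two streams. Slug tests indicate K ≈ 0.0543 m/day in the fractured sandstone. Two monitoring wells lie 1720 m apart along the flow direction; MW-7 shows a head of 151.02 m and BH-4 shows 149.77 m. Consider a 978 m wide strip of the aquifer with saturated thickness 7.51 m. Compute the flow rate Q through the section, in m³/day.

0.290

Cross-sectional area A = 978 × 7.51 = 7345 m².
Hydraulic gradient i = (151.02 − 149.77) / 1720 = 1.25 / 1720 = 0.0007267.
Darcy's law: Q = K · A · i = 0.05430 × 7345 × 0.0007267 = 0.2898 m³/day.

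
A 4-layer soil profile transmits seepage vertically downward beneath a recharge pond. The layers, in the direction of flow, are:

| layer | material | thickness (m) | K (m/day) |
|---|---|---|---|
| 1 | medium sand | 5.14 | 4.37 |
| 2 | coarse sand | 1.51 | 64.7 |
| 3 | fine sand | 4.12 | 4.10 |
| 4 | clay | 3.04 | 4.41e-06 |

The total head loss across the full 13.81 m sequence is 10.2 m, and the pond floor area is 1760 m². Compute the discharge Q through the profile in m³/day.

0.0260

Flow is perpendicular to layering, so the layers act in series and the equivalent K is the thickness-weighted harmonic mean.
Total thickness L = 5.14 + 1.51 + 4.12 + 3.04 = 13.81 m.
Σ(b_i/K_i) = 5.14/4.37 + 1.51/64.7 + 4.12/4.10 + 3.04/4.41e-06 = 6.893e+05 d.
K_eq = L / Σ(b_i/K_i) = 13.81 / 6.893e+05 = 2.003e-05 m/day.
Q = K_eq · A · (Δh/L) = 2.003e-05 × 1760 × (10.2/13.81) = 0.02604 m³/day.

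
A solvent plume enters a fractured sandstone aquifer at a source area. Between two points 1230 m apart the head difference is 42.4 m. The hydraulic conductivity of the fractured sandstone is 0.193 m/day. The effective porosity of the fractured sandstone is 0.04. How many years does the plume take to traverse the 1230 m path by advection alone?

20.2

Hydraulic gradient i = Δh / L = 42.4 / 1230 = 0.03447.
Darcy flux q = K · i = 0.1930 × 0.03447 = 0.006653 m/day.
Seepage velocity v = q / n_e = 0.006653 / 0.04 = 0.1663 m/day.
Travel time t = L / v = 1230 / 0.1663 = 7395 days = 20.25 years.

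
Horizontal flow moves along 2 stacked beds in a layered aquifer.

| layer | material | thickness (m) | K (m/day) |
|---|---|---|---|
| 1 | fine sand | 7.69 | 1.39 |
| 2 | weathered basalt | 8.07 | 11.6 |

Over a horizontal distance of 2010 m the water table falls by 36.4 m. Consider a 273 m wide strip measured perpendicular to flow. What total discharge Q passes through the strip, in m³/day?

516

Flow is parallel to layering, so each bed carries its own Darcy discharge and the transmissivities add.
Σ(K_i·b_i) = 1.39×7.69 + 11.6×8.07 = 104.3 m²/day.
Hydraulic gradient i = Δh / L = 36.4 / 2010 = 0.01811.
Q = Σ(K_i·b_i) · W · i = 104.3 × 273 × 0.01811 = 515.7 m³/day.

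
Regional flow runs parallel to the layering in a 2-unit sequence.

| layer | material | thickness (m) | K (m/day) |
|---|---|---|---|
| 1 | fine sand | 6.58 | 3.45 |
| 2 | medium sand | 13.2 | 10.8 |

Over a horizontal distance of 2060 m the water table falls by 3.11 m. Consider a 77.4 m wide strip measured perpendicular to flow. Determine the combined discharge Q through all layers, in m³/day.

19.3

Flow is parallel to layering, so each bed carries its own Darcy discharge and the transmissivities add.
Σ(K_i·b_i) = 3.45×6.58 + 10.8×13.2 = 165.3 m²/day.
Hydraulic gradient i = Δh / L = 3.11 / 2060 = 0.001510.
Q = Σ(K_i·b_i) · W · i = 165.3 × 77.4 × 0.001510 = 19.31 m³/day.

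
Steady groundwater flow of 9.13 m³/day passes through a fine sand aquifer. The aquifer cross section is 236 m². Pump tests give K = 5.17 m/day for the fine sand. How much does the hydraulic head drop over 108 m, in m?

From Q = K·A·i, i = Q / (K·A) = 9.13 / (5.170 × 236.0) = 0.007483.
Head loss Δh = i · L = 0.007483 × 108 = 0.8082 m.

0.808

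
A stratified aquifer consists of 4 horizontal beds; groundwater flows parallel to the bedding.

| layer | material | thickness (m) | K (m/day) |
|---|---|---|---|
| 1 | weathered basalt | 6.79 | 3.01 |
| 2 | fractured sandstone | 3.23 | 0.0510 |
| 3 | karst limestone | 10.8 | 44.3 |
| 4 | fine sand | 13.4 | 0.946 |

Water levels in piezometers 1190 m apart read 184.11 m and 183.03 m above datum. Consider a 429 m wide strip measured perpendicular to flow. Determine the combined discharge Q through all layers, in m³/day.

199

Flow is parallel to layering, so each bed carries its own Darcy discharge and the transmissivities add.
Σ(K_i·b_i) = 3.01×6.79 + 0.0510×3.23 + 44.3×10.8 + 0.946×13.4 = 511.7 m²/day.
Hydraulic gradient i = (184.11 − 183.03) / 1190 = 1.08 / 1190 = 0.0009076.
Q = Σ(K_i·b_i) · W · i = 511.7 × 429 × 0.0009076 = 199.2 m³/day.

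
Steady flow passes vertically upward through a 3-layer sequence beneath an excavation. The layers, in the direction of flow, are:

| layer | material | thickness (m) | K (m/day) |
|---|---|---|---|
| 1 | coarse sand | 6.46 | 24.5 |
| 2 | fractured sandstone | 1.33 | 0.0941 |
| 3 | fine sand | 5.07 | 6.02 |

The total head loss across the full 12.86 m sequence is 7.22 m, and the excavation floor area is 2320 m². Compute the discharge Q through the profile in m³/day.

Flow is perpendicular to layering, so the layers act in series and the equivalent K is the thickness-weighted harmonic mean.
Total thickness L = 6.46 + 1.33 + 5.07 = 12.86 m.
Σ(b_i/K_i) = 6.46/24.5 + 1.33/0.0941 + 5.07/6.02 = 15.24 d.
K_eq = L / Σ(b_i/K_i) = 12.86 / 15.24 = 0.8438 m/day.
Q = K_eq · A · (Δh/L) = 0.8438 × 2320 × (7.22/12.86) = 1099 m³/day.

1100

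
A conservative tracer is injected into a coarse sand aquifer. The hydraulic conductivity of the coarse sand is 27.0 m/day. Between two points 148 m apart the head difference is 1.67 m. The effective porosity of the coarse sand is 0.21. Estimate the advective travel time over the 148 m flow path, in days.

102

Hydraulic gradient i = Δh / L = 1.67 / 148 = 0.01128.
Darcy flux q = K · i = 27.00 × 0.01128 = 0.3047 m/day.
Seepage velocity v = q / n_e = 0.3047 / 0.21 = 1.451 m/day.
Travel time t = L / v = 148 / 1.451 = 102.0 days.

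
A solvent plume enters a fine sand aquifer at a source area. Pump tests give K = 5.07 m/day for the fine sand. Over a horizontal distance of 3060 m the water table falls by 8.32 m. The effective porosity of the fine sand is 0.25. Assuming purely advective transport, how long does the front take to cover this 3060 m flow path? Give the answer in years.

Hydraulic gradient i = Δh / L = 8.32 / 3060 = 0.002719.
Darcy flux q = K · i = 5.070 × 0.002719 = 0.01379 m/day.
Seepage velocity v = q / n_e = 0.01379 / 0.25 = 0.05514 m/day.
Travel time t = L / v = 3060 / 0.05514 = 55495 days = 151.9 years.

152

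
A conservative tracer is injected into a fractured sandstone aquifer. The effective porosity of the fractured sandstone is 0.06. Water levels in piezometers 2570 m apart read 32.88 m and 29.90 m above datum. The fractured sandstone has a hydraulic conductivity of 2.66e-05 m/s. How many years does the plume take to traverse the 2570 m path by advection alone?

Convert K: 2.66e-05 m/s × 86400 = 2.298 m/day.
Hydraulic gradient i = (32.88 − 29.90) / 2570 = 2.98 / 2570 = 0.001160.
Darcy flux q = K · i = 2.298 × 0.001160 = 0.002665 m/day.
Seepage velocity v = q / n_e = 0.002665 / 0.06 = 0.04441 m/day.
Travel time t = L / v = 2570 / 0.04441 = 57864 days = 158.4 years.

158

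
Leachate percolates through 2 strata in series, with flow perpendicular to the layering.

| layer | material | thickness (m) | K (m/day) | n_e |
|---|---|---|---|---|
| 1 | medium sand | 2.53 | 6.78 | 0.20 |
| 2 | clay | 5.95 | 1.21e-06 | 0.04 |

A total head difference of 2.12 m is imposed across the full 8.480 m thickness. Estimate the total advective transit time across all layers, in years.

With flow normal to the layers, continuity requires the same specific discharge q through every layer.
Σ(b_i/K_i) = 2.53/6.78 + 5.95/1.21e-06 = 4.917e+06 d.
q = Δh / Σ(b_i/K_i) = 2.12 / 4.917e+06 = 4.311e-07 m/day.
In each layer the seepage velocity is v_i = q/n_i, so the layer transit time is t_i = b_i·n_i / q:
  layer 1 (medium sand): t_1 = 2.53 × 0.20 / 4.311e-07 = 1.174e+06 d
  layer 2 (clay): t_2 = 5.95 × 0.04 / 4.311e-07 = 5.520e+05 d
Total t = Σ t_i = 1.726e+06 days = 4725 years.

4720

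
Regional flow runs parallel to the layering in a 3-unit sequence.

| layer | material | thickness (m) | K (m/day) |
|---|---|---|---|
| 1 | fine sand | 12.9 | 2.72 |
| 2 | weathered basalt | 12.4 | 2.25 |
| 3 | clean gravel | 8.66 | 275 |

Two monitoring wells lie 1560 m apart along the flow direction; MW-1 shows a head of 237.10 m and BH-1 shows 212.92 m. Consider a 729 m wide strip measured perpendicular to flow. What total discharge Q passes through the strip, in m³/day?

Flow is parallel to layering, so each bed carries its own Darcy discharge and the transmissivities add.
Σ(K_i·b_i) = 2.72×12.9 + 2.25×12.4 + 275×8.66 = 2444 m²/day.
Hydraulic gradient i = (237.10 − 212.92) / 1560 = 24.18 / 1560 = 0.01550.
Q = Σ(K_i·b_i) · W · i = 2444 × 729 × 0.01550 = 27621 m³/day.

27600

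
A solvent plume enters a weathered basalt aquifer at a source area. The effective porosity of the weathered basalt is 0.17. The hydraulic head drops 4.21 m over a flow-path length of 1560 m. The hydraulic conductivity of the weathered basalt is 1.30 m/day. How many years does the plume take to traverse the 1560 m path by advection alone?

Hydraulic gradient i = Δh / L = 4.21 / 1560 = 0.002699.
Darcy flux q = K · i = 1.300 × 0.002699 = 0.003508 m/day.
Seepage velocity v = q / n_e = 0.003508 / 0.17 = 0.02064 m/day.
Travel time t = L / v = 1560 / 0.02064 = 75591 days = 207.0 years.

207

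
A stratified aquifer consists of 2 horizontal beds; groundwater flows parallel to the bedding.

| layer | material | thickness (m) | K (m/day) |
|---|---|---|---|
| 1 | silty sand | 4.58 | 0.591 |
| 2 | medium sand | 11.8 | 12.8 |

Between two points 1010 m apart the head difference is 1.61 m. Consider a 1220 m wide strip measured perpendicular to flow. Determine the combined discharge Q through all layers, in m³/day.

Flow is parallel to layering, so each bed carries its own Darcy discharge and the transmissivities add.
Σ(K_i·b_i) = 0.591×4.58 + 12.8×11.8 = 153.7 m²/day.
Hydraulic gradient i = Δh / L = 1.61 / 1010 = 0.001594.
Q = Σ(K_i·b_i) · W · i = 153.7 × 1220 × 0.001594 = 299.0 m³/day.

299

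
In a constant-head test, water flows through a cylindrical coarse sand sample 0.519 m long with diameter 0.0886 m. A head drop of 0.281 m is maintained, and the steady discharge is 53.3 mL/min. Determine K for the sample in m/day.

Cross-sectional area A = π·(d/2)² = π × (0.0886/2)² = 0.006165 m².
Convert discharge: 53.3 mL/min = 8.883e-07 m³/s.
Darcy's law rearranged: K = Q·L / (A·Δh) = 8.883e-07 × 0.519 / (0.006165 × 0.281) = 0.0002661 m/s = 22.99 m/day.

23.0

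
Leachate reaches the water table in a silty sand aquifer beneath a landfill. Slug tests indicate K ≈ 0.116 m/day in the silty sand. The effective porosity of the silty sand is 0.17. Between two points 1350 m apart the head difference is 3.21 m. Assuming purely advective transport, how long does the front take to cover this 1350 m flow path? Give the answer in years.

2280

Hydraulic gradient i = Δh / L = 3.21 / 1350 = 0.002378.
Darcy flux q = K · i = 0.1160 × 0.002378 = 0.0002758 m/day.
Seepage velocity v = q / n_e = 0.0002758 / 0.17 = 0.001622 m/day.
Travel time t = L / v = 1350 / 0.001622 = 8.321e+05 days = 2278 years.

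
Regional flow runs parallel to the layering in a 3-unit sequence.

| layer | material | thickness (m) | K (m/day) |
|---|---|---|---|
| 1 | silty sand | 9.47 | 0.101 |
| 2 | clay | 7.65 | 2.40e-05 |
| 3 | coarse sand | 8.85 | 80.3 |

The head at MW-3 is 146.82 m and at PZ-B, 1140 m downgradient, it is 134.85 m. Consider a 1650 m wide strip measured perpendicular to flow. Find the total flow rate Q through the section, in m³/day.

12300

Flow is parallel to layering, so each bed carries its own Darcy discharge and the transmissivities add.
Σ(K_i·b_i) = 0.101×9.47 + 2.40e-05×7.65 + 80.3×8.85 = 711.6 m²/day.
Hydraulic gradient i = (146.82 − 134.85) / 1140 = 11.97 / 1140 = 0.01050.
Q = Σ(K_i·b_i) · W · i = 711.6 × 1650 × 0.01050 = 12329 m³/day.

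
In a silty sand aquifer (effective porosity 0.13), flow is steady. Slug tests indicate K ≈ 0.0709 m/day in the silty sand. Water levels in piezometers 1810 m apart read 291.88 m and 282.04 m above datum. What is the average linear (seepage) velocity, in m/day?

Hydraulic gradient i = (291.88 − 282.04) / 1810 = 9.84 / 1810 = 0.005436.
Darcy flux q = K · i = 0.07090 × 0.005436 = 0.0003854 m/day.
Seepage velocity v = q / n_e = 0.0003854 / 0.13 = 0.002965 m/day.

0.00296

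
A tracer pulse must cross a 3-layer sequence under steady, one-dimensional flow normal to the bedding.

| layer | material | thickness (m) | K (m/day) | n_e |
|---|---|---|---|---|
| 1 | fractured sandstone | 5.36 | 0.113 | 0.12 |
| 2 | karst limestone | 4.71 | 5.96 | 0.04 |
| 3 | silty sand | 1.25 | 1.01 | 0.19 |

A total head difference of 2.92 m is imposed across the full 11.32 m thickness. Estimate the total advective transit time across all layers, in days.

With flow normal to the layers, continuity requires the same specific discharge q through every layer.
Σ(b_i/K_i) = 5.36/0.113 + 4.71/5.96 + 1.25/1.01 = 49.46 d.
q = Δh / Σ(b_i/K_i) = 2.92 / 49.46 = 0.05904 m/day.
In each layer the seepage velocity is v_i = q/n_i, so the layer transit time is t_i = b_i·n_i / q:
  layer 1 (fractured sandstone): t_1 = 5.36 × 0.12 / 0.05904 = 10.90 d
  layer 2 (karst limestone): t_2 = 4.71 × 0.04 / 0.05904 = 3.191 d
  layer 3 (silty sand): t_3 = 1.25 × 0.19 / 0.05904 = 4.023 d
Total t = Σ t_i = 18.11 days.

18.1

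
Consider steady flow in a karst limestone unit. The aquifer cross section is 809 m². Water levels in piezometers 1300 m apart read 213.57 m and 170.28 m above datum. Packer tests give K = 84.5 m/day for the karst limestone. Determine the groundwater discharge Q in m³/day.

Hydraulic gradient i = (213.57 − 170.28) / 1300 = 43.29 / 1300 = 0.03330.
Darcy's law: Q = K · A · i = 84.50 × 809.0 × 0.03330 = 2276 m³/day.

2280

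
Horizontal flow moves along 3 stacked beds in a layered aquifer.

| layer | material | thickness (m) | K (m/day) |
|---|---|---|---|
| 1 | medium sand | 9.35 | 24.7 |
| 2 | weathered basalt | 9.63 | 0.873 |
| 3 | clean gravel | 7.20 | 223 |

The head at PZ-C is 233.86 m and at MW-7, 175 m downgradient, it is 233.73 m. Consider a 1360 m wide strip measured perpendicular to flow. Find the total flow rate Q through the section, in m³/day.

1860

Flow is parallel to layering, so each bed carries its own Darcy discharge and the transmissivities add.
Σ(K_i·b_i) = 24.7×9.35 + 0.873×9.63 + 223×7.20 = 1845 m²/day.
Hydraulic gradient i = (233.86 − 233.73) / 175 = 0.13 / 175 = 0.0007429.
Q = Σ(K_i·b_i) · W · i = 1845 × 1360 × 0.0007429 = 1864 m³/day.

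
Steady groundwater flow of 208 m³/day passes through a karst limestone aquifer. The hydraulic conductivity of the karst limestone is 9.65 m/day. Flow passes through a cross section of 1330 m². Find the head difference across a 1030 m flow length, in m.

From Q = K·A·i, i = Q / (K·A) = 208 / (9.650 × 1330) = 0.01621.
Head loss Δh = i · L = 0.01621 × 1030 = 16.69 m.

16.7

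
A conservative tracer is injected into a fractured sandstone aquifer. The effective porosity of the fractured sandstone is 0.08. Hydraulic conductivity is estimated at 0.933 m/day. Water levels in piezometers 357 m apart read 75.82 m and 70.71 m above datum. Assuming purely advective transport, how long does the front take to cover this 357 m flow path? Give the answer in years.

Hydraulic gradient i = (75.82 − 70.71) / 357 = 5.11 / 357 = 0.01431.
Darcy flux q = K · i = 0.9330 × 0.01431 = 0.01335 m/day.
Seepage velocity v = q / n_e = 0.01335 / 0.08 = 0.1669 m/day.
Travel time t = L / v = 357 / 0.1669 = 2139 days = 5.855 years.

5.86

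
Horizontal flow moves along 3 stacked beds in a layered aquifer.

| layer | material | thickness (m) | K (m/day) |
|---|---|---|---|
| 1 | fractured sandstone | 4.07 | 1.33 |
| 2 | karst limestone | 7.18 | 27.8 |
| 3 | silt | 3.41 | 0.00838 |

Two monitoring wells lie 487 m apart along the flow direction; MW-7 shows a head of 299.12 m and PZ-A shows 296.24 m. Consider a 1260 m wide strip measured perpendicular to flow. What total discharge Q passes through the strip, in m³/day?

1530

Flow is parallel to layering, so each bed carries its own Darcy discharge and the transmissivities add.
Σ(K_i·b_i) = 1.33×4.07 + 27.8×7.18 + 0.00838×3.41 = 205.0 m²/day.
Hydraulic gradient i = (299.12 − 296.24) / 487 = 2.88 / 487 = 0.005914.
Q = Σ(K_i·b_i) · W · i = 205.0 × 1260 × 0.005914 = 1528 m³/day.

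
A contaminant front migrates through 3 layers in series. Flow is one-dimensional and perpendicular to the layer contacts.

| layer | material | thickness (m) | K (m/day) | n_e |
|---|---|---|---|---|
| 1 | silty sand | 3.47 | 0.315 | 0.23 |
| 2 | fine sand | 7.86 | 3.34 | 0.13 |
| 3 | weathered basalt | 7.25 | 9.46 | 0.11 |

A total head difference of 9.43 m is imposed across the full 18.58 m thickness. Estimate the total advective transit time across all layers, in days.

3.92

With flow normal to the layers, continuity requires the same specific discharge q through every layer.
Σ(b_i/K_i) = 3.47/0.315 + 7.86/3.34 + 7.25/9.46 = 14.14 d.
q = Δh / Σ(b_i/K_i) = 9.43 / 14.14 = 0.6671 m/day.
In each layer the seepage velocity is v_i = q/n_i, so the layer transit time is t_i = b_i·n_i / q:
  layer 1 (silty sand): t_1 = 3.47 × 0.23 / 0.6671 = 1.196 d
  layer 2 (fine sand): t_2 = 7.86 × 0.13 / 0.6671 = 1.532 d
  layer 3 (weathered basalt): t_3 = 7.25 × 0.11 / 0.6671 = 1.195 d
Total t = Σ t_i = 3.923 days.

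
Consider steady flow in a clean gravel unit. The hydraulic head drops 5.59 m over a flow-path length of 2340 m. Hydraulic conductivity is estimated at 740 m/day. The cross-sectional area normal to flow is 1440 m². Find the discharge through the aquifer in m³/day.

2550

Hydraulic gradient i = Δh / L = 5.59 / 2340 = 0.002389.
Darcy's law: Q = K · A · i = 740.0 × 1440 × 0.002389 = 2546 m³/day.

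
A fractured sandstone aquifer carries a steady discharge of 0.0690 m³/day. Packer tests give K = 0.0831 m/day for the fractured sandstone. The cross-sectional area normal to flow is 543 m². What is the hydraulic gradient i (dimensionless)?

From Q = K·A·i, i = Q / (K·A) = 0.0690 / (0.08310 × 543.0) = 0.001529.

0.00153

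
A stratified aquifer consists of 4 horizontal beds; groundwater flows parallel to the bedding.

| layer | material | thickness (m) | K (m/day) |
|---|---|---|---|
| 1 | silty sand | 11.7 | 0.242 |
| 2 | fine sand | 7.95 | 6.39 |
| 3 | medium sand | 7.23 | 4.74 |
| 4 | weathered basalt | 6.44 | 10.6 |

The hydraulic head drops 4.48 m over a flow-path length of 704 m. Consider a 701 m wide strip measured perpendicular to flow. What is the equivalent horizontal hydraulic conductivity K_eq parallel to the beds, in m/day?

4.69

Flow is parallel to layering, so each bed carries its own Darcy discharge and the transmissivities add.
Σ(K_i·b_i) = 0.242×11.7 + 6.39×7.95 + 4.74×7.23 + 10.6×6.44 = 156.2 m²/day.
Total thickness b = 33.32 m, so K_eq = Σ(K_i·b_i)/b = 4.687 m/day.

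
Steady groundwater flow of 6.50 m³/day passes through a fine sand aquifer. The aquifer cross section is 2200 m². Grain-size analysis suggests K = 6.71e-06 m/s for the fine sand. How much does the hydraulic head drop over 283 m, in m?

Convert K: 6.71e-06 m/s × 86400 = 0.5797 m/day.
From Q = K·A·i, i = Q / (K·A) = 6.50 / (0.5797 × 2200) = 0.005096.
Head loss Δh = i · L = 0.005096 × 283 = 1.442 m.

1.44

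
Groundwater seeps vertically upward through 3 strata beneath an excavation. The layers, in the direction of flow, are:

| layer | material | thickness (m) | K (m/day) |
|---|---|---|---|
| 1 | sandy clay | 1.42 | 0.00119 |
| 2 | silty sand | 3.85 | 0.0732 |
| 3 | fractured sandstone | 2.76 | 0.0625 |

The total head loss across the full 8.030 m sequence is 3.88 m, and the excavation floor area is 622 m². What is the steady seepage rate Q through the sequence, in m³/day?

Flow is perpendicular to layering, so the layers act in series and the equivalent K is the thickness-weighted harmonic mean.
Total thickness L = 1.42 + 3.85 + 2.76 = 8.030 m.
Σ(b_i/K_i) = 1.42/0.00119 + 3.85/0.0732 + 2.76/0.0625 = 1290 d.
K_eq = L / Σ(b_i/K_i) = 8.030 / 1290 = 0.006225 m/day.
Q = K_eq · A · (Δh/L) = 0.006225 × 622 × (3.88/8.030) = 1.871 m³/day.

1.87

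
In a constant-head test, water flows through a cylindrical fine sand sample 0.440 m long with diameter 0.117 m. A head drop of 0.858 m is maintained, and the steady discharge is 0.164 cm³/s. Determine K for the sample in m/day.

0.676

Cross-sectional area A = π·(d/2)² = π × (0.117/2)² = 0.01075 m².
Convert discharge: 0.164 cm³/s = 1.640e-07 m³/s.
Darcy's law rearranged: K = Q·L / (A·Δh) = 1.640e-07 × 0.440 / (0.01075 × 0.858) = 7.823e-06 m/s = 0.6759 m/day.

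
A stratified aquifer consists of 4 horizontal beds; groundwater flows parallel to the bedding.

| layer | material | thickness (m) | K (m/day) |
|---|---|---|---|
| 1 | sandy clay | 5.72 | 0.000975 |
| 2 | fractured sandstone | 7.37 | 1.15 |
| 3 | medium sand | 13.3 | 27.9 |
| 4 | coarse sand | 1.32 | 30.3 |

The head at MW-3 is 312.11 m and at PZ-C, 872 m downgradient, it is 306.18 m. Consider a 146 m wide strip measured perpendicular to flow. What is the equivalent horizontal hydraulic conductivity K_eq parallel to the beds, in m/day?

15.1

Flow is parallel to layering, so each bed carries its own Darcy discharge and the transmissivities add.
Σ(K_i·b_i) = 0.000975×5.72 + 1.15×7.37 + 27.9×13.3 + 30.3×1.32 = 419.5 m²/day.
Total thickness b = 27.71 m, so K_eq = Σ(K_i·b_i)/b = 15.14 m/day.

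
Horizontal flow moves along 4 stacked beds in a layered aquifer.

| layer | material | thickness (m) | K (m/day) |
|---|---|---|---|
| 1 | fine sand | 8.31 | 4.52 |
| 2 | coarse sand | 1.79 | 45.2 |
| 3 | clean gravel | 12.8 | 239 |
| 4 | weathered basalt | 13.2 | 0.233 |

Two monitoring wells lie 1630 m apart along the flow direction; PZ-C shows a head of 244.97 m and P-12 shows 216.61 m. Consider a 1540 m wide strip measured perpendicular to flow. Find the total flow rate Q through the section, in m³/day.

Flow is parallel to layering, so each bed carries its own Darcy discharge and the transmissivities add.
Σ(K_i·b_i) = 4.52×8.31 + 45.2×1.79 + 239×12.8 + 0.233×13.2 = 3181 m²/day.
Hydraulic gradient i = (244.97 − 216.61) / 1630 = 28.36 / 1630 = 0.01740.
Q = Σ(K_i·b_i) · W · i = 3181 × 1540 × 0.01740 = 85225 m³/day.

85200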